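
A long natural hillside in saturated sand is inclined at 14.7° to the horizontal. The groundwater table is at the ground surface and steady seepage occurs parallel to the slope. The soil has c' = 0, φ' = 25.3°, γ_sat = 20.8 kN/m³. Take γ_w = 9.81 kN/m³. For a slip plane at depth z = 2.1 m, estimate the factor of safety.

FS = 0.95

With seepage parallel to the slope and the water table at the surface, the effective normal stress on the slip plane uses the buoyant unit weight γ' = γ_sat − γ_w while the driving shear stress uses γ_sat:
FS = [c' + γ' z cos²β tanφ'] / [γ_sat z sinβ cosβ]
(For c' = 0 this reduces to FS = (γ'/γ_sat)·tanφ'/tanβ.)
γ' = 20.8 − 9.81 = 10.99 kN/m³
Numerator = 0.0 + 10.99·2.1·cos²14.7°·tan25.3° = 0.0 + 10.99·2.1·0.9356·0.4727 = 10.207 kPa
Denominator = 20.8·2.1·sin14.7°·cos14.7° = 20.8·2.1·0.2538·0.9673 = 10.721 kPa
FS = 10.207 / 10.721 = 0.952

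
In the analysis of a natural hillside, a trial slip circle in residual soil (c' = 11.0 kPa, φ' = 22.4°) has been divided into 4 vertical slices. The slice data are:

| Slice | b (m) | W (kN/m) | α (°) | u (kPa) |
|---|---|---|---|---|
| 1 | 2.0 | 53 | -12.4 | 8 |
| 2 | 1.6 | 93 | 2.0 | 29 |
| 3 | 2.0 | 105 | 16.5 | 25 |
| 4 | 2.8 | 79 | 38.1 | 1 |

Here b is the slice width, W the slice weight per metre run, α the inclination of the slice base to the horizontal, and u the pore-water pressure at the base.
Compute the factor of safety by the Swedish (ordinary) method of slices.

FS = 2.56

Ordinary method of slices: FS = Σ[c'·Δl_i + (W_i cosα_i − u_i·Δl_i)·tanφ'] / Σ W_i sinα_i, with Δl_i = b_i / cosα_i.
Slice 1: Δl = 2.0/cos(-12.4°) = 2.048 m; N'_1 = 53·cos(-12.4°) − 8·2.048 = 35.4; c'Δl = 22.53; W sinα = -11.4
Slice 2: Δl = 1.6/cos2.0° = 1.601 m; N'_2 = 93·cos2.0° − 29·1.601 = 46.5; c'Δl = 17.61; W sinα = 3.2
Slice 3: Δl = 2.0/cos16.5° = 2.086 m; N'_3 = 105·cos16.5° − 25·2.086 = 48.5; c'Δl = 22.94; W sinα = 29.8
Slice 4: Δl = 2.8/cos38.1° = 3.558 m; N'_4 = 79·cos38.1° − 1·3.558 = 58.6; c'Δl = 39.14; W sinα = 48.7
Σc'Δl = 102.2 kN/m; ΣN' = 189.0 kN/m; ΣW sinα = 70.4 kN/m
Resisting = 102.2 + 189.0·tan22.4° = 102.2 + 77.9 = 180.1 kN/m
FS = 180.1 / 70.4 = 2.558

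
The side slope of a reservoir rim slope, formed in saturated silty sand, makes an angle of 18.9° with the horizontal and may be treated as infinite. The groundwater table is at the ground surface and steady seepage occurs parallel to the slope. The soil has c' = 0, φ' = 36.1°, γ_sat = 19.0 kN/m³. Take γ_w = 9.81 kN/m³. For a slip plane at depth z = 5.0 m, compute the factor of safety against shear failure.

With seepage parallel to the slope and the water table at the surface, the effective normal stress on the slip plane uses the buoyant unit weight γ' = γ_sat − γ_w while the driving shear stress uses γ_sat:
FS = [c' + γ' z cos²β tanφ'] / [γ_sat z sinβ cosβ]
(For c' = 0 this reduces to FS = (γ'/γ_sat)·tanφ'/tanβ.)
γ' = 19.0 − 9.81 = 9.19 kN/m³
Numerator = 0.0 + 9.19·5.0·cos²18.9°·tan36.1° = 0.0 + 9.19·5.0·0.8951·0.7292 = 29.992 kPa
Denominator = 19.0·5.0·sin18.9°·cos18.9° = 19.0·5.0·0.3239·0.9461 = 29.113 kPa
FS = 29.992 / 29.113 = 1.030

FS = 1.03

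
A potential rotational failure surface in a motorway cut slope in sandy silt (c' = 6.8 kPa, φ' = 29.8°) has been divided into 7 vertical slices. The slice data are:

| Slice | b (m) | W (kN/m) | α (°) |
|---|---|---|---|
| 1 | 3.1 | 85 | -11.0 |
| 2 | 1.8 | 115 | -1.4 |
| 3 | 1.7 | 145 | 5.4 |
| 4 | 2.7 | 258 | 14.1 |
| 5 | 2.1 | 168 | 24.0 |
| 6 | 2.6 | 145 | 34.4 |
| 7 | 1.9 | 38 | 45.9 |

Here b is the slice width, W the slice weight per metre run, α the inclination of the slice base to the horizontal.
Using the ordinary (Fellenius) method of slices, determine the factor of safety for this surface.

FS = 2.69

Ordinary method of slices: FS = Σ[c'·Δl_i + (W_i cosα_i)·tanφ'] / Σ W_i sinα_i, with Δl_i = b_i / cosα_i.
Slice 1: Δl = 3.1/cos(-11.0°) = 3.158 m; N'_1 = 85·cos(-11.0°) = 83.4; c'Δl = 21.47; W sinα = -16.2
Slice 2: Δl = 1.8/cos(-1.4°) = 1.801 m; N'_2 = 115·cos(-1.4°) = 115.0; c'Δl = 12.24; W sinα = -2.8
Slice 3: Δl = 1.7/cos5.4° = 1.708 m; N'_3 = 145·cos5.4° = 144.4; c'Δl = 11.61; W sinα = 13.6
Slice 4: Δl = 2.7/cos14.1° = 2.784 m; N'_4 = 258·cos14.1° = 250.2; c'Δl = 18.93; W sinα = 62.9
Slice 5: Δl = 2.1/cos24.0° = 2.299 m; N'_5 = 168·cos24.0° = 153.5; c'Δl = 15.63; W sinα = 68.3
Slice 6: Δl = 2.6/cos34.4° = 3.151 m; N'_6 = 145·cos34.4° = 119.6; c'Δl = 21.43; W sinα = 81.9
Slice 7: Δl = 1.9/cos45.9° = 2.730 m; N'_7 = 38·cos45.9° = 26.4; c'Δl = 18.57; W sinα = 27.3
Σc'Δl = 119.9 kN/m; ΣN' = 892.5 kN/m; ΣW sinα = 235.0 kN/m
Resisting = 119.9 + 892.5·tan29.8° = 119.9 + 511.2 = 631.1 kN/m
FS = 631.1 / 235.0 = 2.685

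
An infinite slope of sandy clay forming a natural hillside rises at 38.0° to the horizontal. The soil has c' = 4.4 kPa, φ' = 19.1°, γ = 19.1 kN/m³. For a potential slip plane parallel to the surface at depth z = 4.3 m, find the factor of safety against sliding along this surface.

FS = 0.55

For an infinite slope with a slip plane parallel to the surface (no pore pressure): FS = [c' + γz cos²β tanφ'] / [γz sinβ cosβ].
γz = 19.1·4.3 = 82.13 kN/m²
Numerator = 4.4 + 82.13·cos²38.0°·tan19.1° = 4.4 + 82.13·0.6210·0.3463 = 22.060 kPa
Denominator = 82.13·sin38.0°·cos38.0° = 82.13·0.6157·0.7880 = 39.845 kPa
FS = 22.060 / 39.845 = 0.554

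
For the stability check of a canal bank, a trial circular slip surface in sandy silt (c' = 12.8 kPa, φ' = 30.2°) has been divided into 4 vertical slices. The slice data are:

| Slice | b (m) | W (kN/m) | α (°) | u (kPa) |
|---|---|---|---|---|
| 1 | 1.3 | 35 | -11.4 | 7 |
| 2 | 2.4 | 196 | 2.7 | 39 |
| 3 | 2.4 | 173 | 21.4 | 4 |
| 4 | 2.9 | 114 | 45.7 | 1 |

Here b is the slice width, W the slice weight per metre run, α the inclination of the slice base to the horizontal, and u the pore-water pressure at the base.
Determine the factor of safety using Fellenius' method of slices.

Ordinary method of slices: FS = Σ[c'·Δl_i + (W_i cosα_i − u_i·Δl_i)·tanφ'] / Σ W_i sinα_i, with Δl_i = b_i / cosα_i.
Slice 1: Δl = 1.3/cos(-11.4°) = 1.326 m; N'_1 = 35·cos(-11.4°) − 7·1.326 = 25.0; c'Δl = 16.97; W sinα = -6.9
Slice 2: Δl = 2.4/cos2.7° = 2.403 m; N'_2 = 196·cos2.7° − 39·2.403 = 102.1; c'Δl = 30.75; W sinα = 9.2
Slice 3: Δl = 2.4/cos21.4° = 2.578 m; N'_3 = 173·cos21.4° − 4·2.578 = 150.8; c'Δl = 32.99; W sinα = 63.1
Slice 4: Δl = 2.9/cos45.7° = 4.152 m; N'_4 = 114·cos45.7° − 1·4.152 = 75.5; c'Δl = 53.15; W sinα = 81.6
Σc'Δl = 133.9 kN/m; ΣN' = 353.3 kN/m; ΣW sinα = 147.0 kN/m
Resisting = 133.9 + 353.3·tan30.2° = 133.9 + 205.6 = 339.5 kN/m
FS = 339.5 / 147.0 = 2.309

FS = 2.31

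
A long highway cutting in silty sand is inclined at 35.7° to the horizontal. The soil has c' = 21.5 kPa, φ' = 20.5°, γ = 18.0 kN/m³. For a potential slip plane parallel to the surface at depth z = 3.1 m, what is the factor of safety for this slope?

For an infinite slope with a slip plane parallel to the surface (no pore pressure): FS = [c' + γz cos²β tanφ'] / [γz sinβ cosβ].
γz = 18.0·3.1 = 55.80 kN/m²
Numerator = 21.5 + 55.80·cos²35.7°·tan20.5° = 21.5 + 55.80·0.6595·0.3739 = 35.259 kPa
Denominator = 55.80·sin35.7°·cos35.7° = 55.80·0.5835·0.8121 = 26.443 kPa
FS = 35.259 / 26.443 = 1.333

FS = 1.33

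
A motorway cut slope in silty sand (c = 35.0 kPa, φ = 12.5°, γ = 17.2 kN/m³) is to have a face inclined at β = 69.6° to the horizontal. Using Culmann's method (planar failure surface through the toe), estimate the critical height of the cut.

H_c = 16.30 m

Culmann's analysis gives the critical failure plane at α_cr = (β + φ)/2 = (69.6 + 12.5)/2 = 41.0°, and the critical height
H_c = (4c/γ) · sinβ cosφ / [1 − cos(β − φ)]
    = (4·35.0/17.2) · sin69.6°·cos12.5° / [1 − cos(57.1°)]
    = 8.140 · 0.9373·0.9763 / [1 − 0.5432]
    = 8.140 · 0.9151 / 0.4568
    = 16.30 m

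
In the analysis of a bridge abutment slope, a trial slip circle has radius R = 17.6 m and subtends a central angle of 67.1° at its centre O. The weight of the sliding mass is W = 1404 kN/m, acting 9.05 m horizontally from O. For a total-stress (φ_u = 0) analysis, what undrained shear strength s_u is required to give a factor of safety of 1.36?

s_u = 47.6 kPa

FS = s_u·L_a·R / (W·d), so s_u = FS·W·d / (L_a·R).
Arc length L_a = R·θ = 17.6·(67.1°·π/180) = 17.6·1.1711 = 20.61 m
s_u = 1.36·1404·9.05 / (20.61·17.6) = 17280.4 / 362.76 = 47.64 kPa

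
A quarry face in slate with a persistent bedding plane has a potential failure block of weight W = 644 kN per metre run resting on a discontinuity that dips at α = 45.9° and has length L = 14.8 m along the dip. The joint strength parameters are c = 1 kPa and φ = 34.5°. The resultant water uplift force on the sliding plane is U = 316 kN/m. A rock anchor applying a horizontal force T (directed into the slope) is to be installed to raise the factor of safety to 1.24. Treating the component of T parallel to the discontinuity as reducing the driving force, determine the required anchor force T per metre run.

Resolving forces along and normal to the sliding plane, with the horizontal anchor force T adding T·sinα to the effective normal force and T·cosα acting up the plane against the driving force:
FS = [cL + (W cosα − U + T sinα) tanφ] / [W sinα − T cosα]
Without the anchor: N' = 132.2 kN/m, driving T_d = 462.5 kN/m, resisting R = 1·14.8 + 132.2·tan34.5° = 105.6 kN/m, FS = 0.23.
Setting FS = 1.24 and solving for T:
1.24·(462.5 − T cos45.9°) = 105.6 + T sin45.9°·tan34.5°
T·(sin45.9°·tan34.5° + 1.24·cos45.9°) = 1.24·462.5 − 105.6
T·(0.7181·0.6873 + 1.24·0.6959) = 573.5 − 105.6 = 467.8
T·1.3565 = 467.8
T = 344.9 kN/m

T = 345 kN/m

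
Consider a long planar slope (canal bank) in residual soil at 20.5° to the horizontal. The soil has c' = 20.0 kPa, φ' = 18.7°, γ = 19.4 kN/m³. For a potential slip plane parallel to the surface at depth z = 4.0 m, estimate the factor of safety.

For an infinite slope with a slip plane parallel to the surface (no pore pressure): FS = [c' + γz cos²β tanφ'] / [γz sinβ cosβ].
γz = 19.4·4.0 = 77.60 kN/m²
Numerator = 20.0 + 77.60·cos²20.5°·tan18.7° = 20.0 + 77.60·0.8774·0.3385 = 43.045 kPa
Denominator = 77.60·sin20.5°·cos20.5° = 77.60·0.3502·0.9367 = 25.455 kPa
FS = 43.045 / 25.455 = 1.691

FS = 1.69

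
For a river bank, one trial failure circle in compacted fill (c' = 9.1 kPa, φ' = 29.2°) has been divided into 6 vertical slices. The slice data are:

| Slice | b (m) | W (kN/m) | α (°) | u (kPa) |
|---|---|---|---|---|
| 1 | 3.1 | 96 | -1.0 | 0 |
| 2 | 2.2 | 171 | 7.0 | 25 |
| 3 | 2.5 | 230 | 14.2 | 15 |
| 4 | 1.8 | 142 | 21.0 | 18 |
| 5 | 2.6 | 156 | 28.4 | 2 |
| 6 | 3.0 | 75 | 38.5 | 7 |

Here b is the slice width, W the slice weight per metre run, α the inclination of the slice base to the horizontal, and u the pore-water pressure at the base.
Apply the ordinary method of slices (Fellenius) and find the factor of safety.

Ordinary method of slices: FS = Σ[c'·Δl_i + (W_i cosα_i − u_i·Δl_i)·tanφ'] / Σ W_i sinα_i, with Δl_i = b_i / cosα_i.
Slice 1: Δl = 3.1/cos(-1.0°) = 3.100 m; N'_1 = 96·cos(-1.0°) − 0·3.100 = 96.0; c'Δl = 28.21; W sinα = -1.7
Slice 2: Δl = 2.2/cos7.0° = 2.217 m; N'_2 = 171·cos7.0° − 25·2.217 = 114.3; c'Δl = 20.17; W sinα = 20.8
Slice 3: Δl = 2.5/cos14.2° = 2.579 m; N'_3 = 230·cos14.2° − 15·2.579 = 184.3; c'Δl = 23.47; W sinα = 56.4
Slice 4: Δl = 1.8/cos21.0° = 1.928 m; N'_4 = 142·cos21.0° − 18·1.928 = 97.9; c'Δl = 17.55; W sinα = 50.9
Slice 5: Δl = 2.6/cos28.4° = 2.956 m; N'_5 = 156·cos28.4° − 2·2.956 = 131.3; c'Δl = 26.90; W sinα = 74.2
Slice 6: Δl = 3.0/cos38.5° = 3.833 m; N'_6 = 75·cos38.5° − 7·3.833 = 31.9; c'Δl = 34.88; W sinα = 46.7
Σc'Δl = 151.2 kN/m; ΣN' = 655.6 kN/m; ΣW sinα = 247.4 kN/m
Resisting = 151.2 + 655.6·tan29.2° = 151.2 + 366.4 = 517.6 kN/m
FS = 517.6 / 247.4 = 2.092

FS = 2.09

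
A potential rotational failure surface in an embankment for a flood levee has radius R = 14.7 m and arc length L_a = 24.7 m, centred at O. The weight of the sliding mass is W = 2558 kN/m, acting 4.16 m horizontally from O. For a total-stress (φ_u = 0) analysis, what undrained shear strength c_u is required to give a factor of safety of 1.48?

c_u = 43.4 kPa

FS = c_u·L_a·R / (W·d), so c_u = FS·W·d / (L_a·R).
c_u = 1.48·2558·4.16 / (24.70·14.7) = 15749.1 / 363.09 = 43.38 kPa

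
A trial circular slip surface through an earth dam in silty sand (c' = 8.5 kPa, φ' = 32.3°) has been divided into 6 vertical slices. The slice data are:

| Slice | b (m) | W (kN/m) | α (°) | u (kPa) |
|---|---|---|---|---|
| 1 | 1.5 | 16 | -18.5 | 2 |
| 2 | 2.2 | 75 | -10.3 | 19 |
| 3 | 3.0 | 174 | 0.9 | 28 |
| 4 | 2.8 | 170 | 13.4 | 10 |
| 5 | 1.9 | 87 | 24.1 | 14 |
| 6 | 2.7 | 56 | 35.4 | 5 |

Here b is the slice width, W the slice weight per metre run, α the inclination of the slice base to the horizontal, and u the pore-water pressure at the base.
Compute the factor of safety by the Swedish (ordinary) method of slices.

Ordinary method of slices: FS = Σ[c'·Δl_i + (W_i cosα_i − u_i·Δl_i)·tanφ'] / Σ W_i sinα_i, with Δl_i = b_i / cosα_i.
Slice 1: Δl = 1.5/cos(-18.5°) = 1.582 m; N'_1 = 16·cos(-18.5°) − 2·1.582 = 12.0; c'Δl = 13.44; W sinα = -5.1
Slice 2: Δl = 2.2/cos(-10.3°) = 2.236 m; N'_2 = 75·cos(-10.3°) − 19·2.236 = 31.3; c'Δl = 19.01; W sinα = -13.4
Slice 3: Δl = 3.0/cos0.9° = 3.000 m; N'_3 = 174·cos0.9° − 28·3.000 = 90.0; c'Δl = 25.50; W sinα = 2.7
Slice 4: Δl = 2.8/cos13.4° = 2.878 m; N'_4 = 170·cos13.4° − 10·2.878 = 136.6; c'Δl = 24.47; W sinα = 39.4
Slice 5: Δl = 1.9/cos24.1° = 2.081 m; N'_5 = 87·cos24.1° − 14·2.081 = 50.3; c'Δl = 17.69; W sinα = 35.5
Slice 6: Δl = 2.7/cos35.4° = 3.312 m; N'_6 = 56·cos35.4° − 5·3.312 = 29.1; c'Δl = 28.16; W sinα = 32.4
Σc'Δl = 128.3 kN/m; ΣN' = 349.2 kN/m; ΣW sinα = 91.6 kN/m
Resisting = 128.3 + 349.2·tan32.3° = 128.3 + 220.8 = 349.0 kN/m
FS = 349.0 / 91.6 = 3.810

FS = 3.81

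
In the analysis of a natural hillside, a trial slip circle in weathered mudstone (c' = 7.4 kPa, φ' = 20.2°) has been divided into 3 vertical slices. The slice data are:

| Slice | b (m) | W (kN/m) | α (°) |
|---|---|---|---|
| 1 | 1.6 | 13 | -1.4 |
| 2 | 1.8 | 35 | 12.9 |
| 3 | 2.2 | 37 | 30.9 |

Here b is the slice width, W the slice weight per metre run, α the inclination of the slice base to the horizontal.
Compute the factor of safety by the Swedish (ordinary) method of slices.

FS = 2.77

Ordinary method of slices: FS = Σ[c'·Δl_i + (W_i cosα_i)·tanφ'] / Σ W_i sinα_i, with Δl_i = b_i / cosα_i.
Slice 1: Δl = 1.6/cos(-1.4°) = 1.600 m; N'_1 = 13·cos(-1.4°) = 13.0; c'Δl = 11.84; W sinα = -0.3
Slice 2: Δl = 1.8/cos12.9° = 1.847 m; N'_2 = 35·cos12.9° = 34.1; c'Δl = 13.66; W sinα = 7.8
Slice 3: Δl = 2.2/cos30.9° = 2.564 m; N'_3 = 37·cos30.9° = 31.7; c'Δl = 18.97; W sinα = 19.0
Σc'Δl = 44.5 kN/m; ΣN' = 78.9 kN/m; ΣW sinα = 26.5 kN/m
Resisting = 44.5 + 78.9·tan20.2° = 44.5 + 29.0 = 73.5 kN/m
FS = 73.5 / 26.5 = 2.774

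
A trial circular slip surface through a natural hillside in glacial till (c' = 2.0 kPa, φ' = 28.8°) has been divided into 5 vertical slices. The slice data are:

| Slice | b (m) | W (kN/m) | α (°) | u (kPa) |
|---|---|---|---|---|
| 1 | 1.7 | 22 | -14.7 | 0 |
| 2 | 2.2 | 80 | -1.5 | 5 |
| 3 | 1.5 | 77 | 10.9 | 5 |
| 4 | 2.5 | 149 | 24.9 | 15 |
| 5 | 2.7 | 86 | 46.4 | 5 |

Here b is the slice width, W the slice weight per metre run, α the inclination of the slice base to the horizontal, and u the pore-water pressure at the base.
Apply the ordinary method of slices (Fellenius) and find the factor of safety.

FS = 1.40

Ordinary method of slices: FS = Σ[c'·Δl_i + (W_i cosα_i − u_i·Δl_i)·tanφ'] / Σ W_i sinα_i, with Δl_i = b_i / cosα_i.
Slice 1: Δl = 1.7/cos(-14.7°) = 1.758 m; N'_1 = 22·cos(-14.7°) − 0·1.758 = 21.3; c'Δl = 3.52; W sinα = -5.6
Slice 2: Δl = 2.2/cos(-1.5°) = 2.201 m; N'_2 = 80·cos(-1.5°) − 5·2.201 = 69.0; c'Δl = 4.40; W sinα = -2.1
Slice 3: Δl = 1.5/cos10.9° = 1.528 m; N'_3 = 77·cos10.9° − 5·1.528 = 68.0; c'Δl = 3.06; W sinα = 14.6
Slice 4: Δl = 2.5/cos24.9° = 2.756 m; N'_4 = 149·cos24.9° − 15·2.756 = 93.8; c'Δl = 5.51; W sinα = 62.7
Slice 5: Δl = 2.7/cos46.4° = 3.915 m; N'_5 = 86·cos46.4° − 5·3.915 = 39.7; c'Δl = 7.83; W sinα = 62.3
Σc'Δl = 24.3 kN/m; ΣN' = 291.8 kN/m; ΣW sinα = 131.9 kN/m
Resisting = 24.3 + 291.8·tan28.8° = 24.3 + 160.4 = 184.7 kN/m
FS = 184.7 / 131.9 = 1.400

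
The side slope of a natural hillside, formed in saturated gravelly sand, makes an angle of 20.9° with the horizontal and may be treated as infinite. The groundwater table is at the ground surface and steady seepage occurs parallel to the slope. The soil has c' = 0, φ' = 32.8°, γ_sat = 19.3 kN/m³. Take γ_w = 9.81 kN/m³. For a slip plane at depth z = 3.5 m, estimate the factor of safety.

With seepage parallel to the slope and the water table at the surface, the effective normal stress on the slip plane uses the buoyant unit weight γ' = γ_sat − γ_w while the driving shear stress uses γ_sat:
FS = [c' + γ' z cos²β tanφ'] / [γ_sat z sinβ cosβ]
(For c' = 0 this reduces to FS = (γ'/γ_sat)·tanφ'/tanβ.)
γ' = 19.3 − 9.81 = 9.49 kN/m³
Numerator = 0.0 + 9.49·3.5·cos²20.9°·tan32.8° = 0.0 + 9.49·3.5·0.8727·0.6445 = 18.681 kPa
Denominator = 19.3·3.5·sin20.9°·cos20.9° = 19.3·3.5·0.3567·0.9342 = 22.512 kPa
FS = 18.681 / 22.512 = 0.830

FS = 0.83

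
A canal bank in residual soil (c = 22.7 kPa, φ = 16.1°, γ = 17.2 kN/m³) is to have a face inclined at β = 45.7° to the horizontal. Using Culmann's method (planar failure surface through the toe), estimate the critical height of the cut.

H_c = 27.82 m

Culmann's analysis gives the critical failure plane at α_cr = (β + φ)/2 = (45.7 + 16.1)/2 = 30.9°, and the critical height
H_c = (4c/γ) · sinβ cosφ / [1 − cos(β − φ)]
    = (4·22.7/17.2) · sin45.7°·cos16.1° / [1 − cos(29.6°)]
    = 5.279 · 0.7157·0.9608 / [1 − 0.8695]
    = 5.279 · 0.6876 / 0.1305
    = 27.82 m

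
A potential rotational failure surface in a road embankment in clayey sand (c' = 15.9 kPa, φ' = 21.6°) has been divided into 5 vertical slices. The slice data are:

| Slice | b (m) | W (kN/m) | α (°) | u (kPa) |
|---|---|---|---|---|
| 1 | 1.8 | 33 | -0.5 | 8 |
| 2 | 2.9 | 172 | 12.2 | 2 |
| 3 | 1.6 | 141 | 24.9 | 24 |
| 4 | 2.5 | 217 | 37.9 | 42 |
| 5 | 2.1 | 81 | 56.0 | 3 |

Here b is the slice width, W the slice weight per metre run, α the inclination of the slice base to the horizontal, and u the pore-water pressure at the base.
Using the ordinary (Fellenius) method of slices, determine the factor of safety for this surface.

Ordinary method of slices: FS = Σ[c'·Δl_i + (W_i cosα_i − u_i·Δl_i)·tanφ'] / Σ W_i sinα_i, with Δl_i = b_i / cosα_i.
Slice 1: Δl = 1.8/cos(-0.5°) = 1.800 m; N'_1 = 33·cos(-0.5°) − 8·1.800 = 18.6; c'Δl = 28.62; W sinα = -0.3
Slice 2: Δl = 2.9/cos12.2° = 2.967 m; N'_2 = 172·cos12.2° − 2·2.967 = 162.2; c'Δl = 47.18; W sinα = 36.3
Slice 3: Δl = 1.6/cos24.9° = 1.764 m; N'_3 = 141·cos24.9° − 24·1.764 = 85.6; c'Δl = 28.05; W sinα = 59.4
Slice 4: Δl = 2.5/cos37.9° = 3.168 m; N'_4 = 217·cos37.9° − 42·3.168 = 38.2; c'Δl = 50.37; W sinα = 133.3
Slice 5: Δl = 2.1/cos56.0° = 3.755 m; N'_5 = 81·cos56.0° − 3·3.755 = 34.0; c'Δl = 59.71; W sinα = 67.2
Σc'Δl = 213.9 kN/m; ΣN' = 338.5 kN/m; ΣW sinα = 295.9 kN/m
Resisting = 213.9 + 338.5·tan21.6° = 213.9 + 134.0 = 348.0 kN/m
FS = 348.0 / 295.9 = 1.176

FS = 1.18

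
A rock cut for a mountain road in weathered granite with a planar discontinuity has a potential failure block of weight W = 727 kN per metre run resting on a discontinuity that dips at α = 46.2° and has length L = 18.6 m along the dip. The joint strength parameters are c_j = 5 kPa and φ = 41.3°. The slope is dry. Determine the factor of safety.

FS = 1.02

Resolving the block weight along and normal to the plane and applying the Mohr–Coulomb strength on the joint:
N' = W cosα = 727·cos46.2° = 503.2 kN/m
Driving force T = W sinα = 727·sin46.2° = 524.7 kN/m
Resisting force R = c_j·L + N'·tanφ = 5·18.6 + 503.2·tan41.3° = 93.0 + 442.1 = 535.1 kN/m
FS = R / T = 535.1 / 524.7 = 1.020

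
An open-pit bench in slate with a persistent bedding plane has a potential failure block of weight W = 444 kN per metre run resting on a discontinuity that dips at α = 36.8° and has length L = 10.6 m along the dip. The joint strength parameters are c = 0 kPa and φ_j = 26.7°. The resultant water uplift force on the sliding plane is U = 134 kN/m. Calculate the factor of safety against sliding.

Resolving the block weight along and normal to the plane and applying the Mohr–Coulomb strength on the joint:
N' = W cosα − U = 444·cos36.8° − 134 = 221.5 kN/m
Driving force T = W sinα = 444·sin36.8° = 266.0 kN/m
Resisting force R = c·L + N'·tanφ_j = 0·10.6 + 221.5·tan26.7° = 0.0 + 111.4 = 111.4 kN/m
FS = R / T = 111.4 / 266.0 = 0.419

FS = 0.42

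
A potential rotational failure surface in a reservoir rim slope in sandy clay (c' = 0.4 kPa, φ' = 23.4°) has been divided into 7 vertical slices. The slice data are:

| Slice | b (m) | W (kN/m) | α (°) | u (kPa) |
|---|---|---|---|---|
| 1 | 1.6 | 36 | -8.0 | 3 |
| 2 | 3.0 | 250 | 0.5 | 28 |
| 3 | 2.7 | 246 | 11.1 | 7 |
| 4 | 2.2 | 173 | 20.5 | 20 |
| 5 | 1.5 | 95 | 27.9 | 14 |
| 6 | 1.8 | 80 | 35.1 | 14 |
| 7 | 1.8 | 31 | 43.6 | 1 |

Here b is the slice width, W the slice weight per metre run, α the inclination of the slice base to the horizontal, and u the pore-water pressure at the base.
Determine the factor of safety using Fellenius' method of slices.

Ordinary method of slices: FS = Σ[c'·Δl_i + (W_i cosα_i − u_i·Δl_i)·tanφ'] / Σ W_i sinα_i, with Δl_i = b_i / cosα_i.
Slice 1: Δl = 1.6/cos(-8.0°) = 1.616 m; N'_1 = 36·cos(-8.0°) − 3·1.616 = 30.8; c'Δl = 0.65; W sinα = -5.0
Slice 2: Δl = 3.0/cos0.5° = 3.000 m; N'_2 = 250·cos0.5° − 28·3.000 = 166.0; c'Δl = 1.20; W sinα = 2.2
Slice 3: Δl = 2.7/cos11.1° = 2.751 m; N'_3 = 246·cos11.1° − 7·2.751 = 222.1; c'Δl = 1.10; W sinα = 47.4
Slice 4: Δl = 2.2/cos20.5° = 2.349 m; N'_4 = 173·cos20.5° − 20·2.349 = 115.1; c'Δl = 0.94; W sinα = 60.6
Slice 5: Δl = 1.5/cos27.9° = 1.697 m; N'_5 = 95·cos27.9° − 14·1.697 = 60.2; c'Δl = 0.68; W sinα = 44.5
Slice 6: Δl = 1.8/cos35.1° = 2.200 m; N'_6 = 80·cos35.1° − 14·2.200 = 34.7; c'Δl = 0.88; W sinα = 46.0
Slice 7: Δl = 1.8/cos43.6° = 2.486 m; N'_7 = 31·cos43.6° − 1·2.486 = 20.0; c'Δl = 0.99; W sinα = 21.4
Σc'Δl = 6.4 kN/m; ΣN' = 648.8 kN/m; ΣW sinα = 216.9 kN/m
Resisting = 6.4 + 648.8·tan23.4° = 6.4 + 280.8 = 287.2 kN/m
FS = 287.2 / 216.9 = 1.324

FS = 1.32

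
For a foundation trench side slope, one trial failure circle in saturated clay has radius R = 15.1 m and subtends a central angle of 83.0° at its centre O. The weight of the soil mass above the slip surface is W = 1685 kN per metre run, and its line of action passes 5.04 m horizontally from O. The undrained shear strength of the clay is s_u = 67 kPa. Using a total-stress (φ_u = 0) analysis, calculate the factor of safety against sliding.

FS = 2.61

Taking moments about the centre O, the resisting moment is provided by the undrained shear strength acting along the arc:
Arc length L_a = R·θ = 15.1·(83.0°·π/180) = 15.1·1.4486 = 21.87 m
M_R = s_u·L_a·R = 67·21.87·15.1 = 22130.1 kN·m/m
M_D = W·d = 1685·5.04 = 8492.4 kN·m/m
FS = M_R / M_D = 22130.1 / 8492.4 = 2.606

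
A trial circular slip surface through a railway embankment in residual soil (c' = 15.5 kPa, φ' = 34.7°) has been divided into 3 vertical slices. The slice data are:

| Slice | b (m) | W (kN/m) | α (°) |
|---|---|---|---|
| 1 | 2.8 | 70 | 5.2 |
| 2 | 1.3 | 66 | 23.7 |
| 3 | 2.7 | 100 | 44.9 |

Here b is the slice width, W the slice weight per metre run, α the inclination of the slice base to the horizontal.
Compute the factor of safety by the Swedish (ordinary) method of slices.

FS = 2.55

Ordinary method of slices: FS = Σ[c'·Δl_i + (W_i cosα_i)·tanφ'] / Σ W_i sinα_i, with Δl_i = b_i / cosα_i.
Slice 1: Δl = 2.8/cos5.2° = 2.812 m; N'_1 = 70·cos5.2° = 69.7; c'Δl = 43.58; W sinα = 6.3
Slice 2: Δl = 1.3/cos23.7° = 1.420 m; N'_2 = 66·cos23.7° = 60.4; c'Δl = 22.01; W sinα = 26.5
Slice 3: Δl = 2.7/cos44.9° = 3.812 m; N'_3 = 100·cos44.9° = 70.8; c'Δl = 59.08; W sinα = 70.6
Σc'Δl = 124.7 kN/m; ΣN' = 201.0 kN/m; ΣW sinα = 103.5 kN/m
Resisting = 124.7 + 201.0·tan34.7° = 124.7 + 139.2 = 263.8 kN/m
FS = 263.8 / 103.5 = 2.550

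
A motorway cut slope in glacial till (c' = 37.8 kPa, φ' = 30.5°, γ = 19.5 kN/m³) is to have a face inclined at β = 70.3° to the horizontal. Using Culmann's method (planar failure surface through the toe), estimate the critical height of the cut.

H_c = 27.14 m

Culmann's analysis gives the critical failure plane at α_cr = (β + φ')/2 = (70.3 + 30.5)/2 = 50.4°, and the critical height
H_c = (4c'/γ) · sinβ cosφ' / [1 − cos(β − φ')]
    = (4·37.8/19.5) · sin70.3°·cos30.5° / [1 − cos(39.8°)]
    = 7.754 · 0.9415·0.8616 / [1 − 0.7683]
    = 7.754 · 0.8112 / 0.2317
    = 27.14 m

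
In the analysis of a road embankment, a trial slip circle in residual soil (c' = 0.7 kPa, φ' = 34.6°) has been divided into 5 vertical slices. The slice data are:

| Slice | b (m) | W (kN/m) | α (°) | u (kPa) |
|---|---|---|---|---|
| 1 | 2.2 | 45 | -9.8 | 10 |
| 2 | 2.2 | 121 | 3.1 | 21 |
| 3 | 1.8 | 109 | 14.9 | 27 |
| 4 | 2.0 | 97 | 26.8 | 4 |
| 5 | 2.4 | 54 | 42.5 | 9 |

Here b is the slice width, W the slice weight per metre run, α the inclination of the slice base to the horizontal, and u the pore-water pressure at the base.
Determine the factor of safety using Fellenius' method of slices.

FS = 1.62

Ordinary method of slices: FS = Σ[c'·Δl_i + (W_i cosα_i − u_i·Δl_i)·tanφ'] / Σ W_i sinα_i, with Δl_i = b_i / cosα_i.
Slice 1: Δl = 2.2/cos(-9.8°) = 2.233 m; N'_1 = 45·cos(-9.8°) − 10·2.233 = 22.0; c'Δl = 1.56; W sinα = -7.7
Slice 2: Δl = 2.2/cos3.1° = 2.203 m; N'_2 = 121·cos3.1° − 21·2.203 = 74.6; c'Δl = 1.54; W sinα = 6.5
Slice 3: Δl = 1.8/cos14.9° = 1.863 m; N'_3 = 109·cos14.9° − 27·1.863 = 55.0; c'Δl = 1.30; W sinα = 28.0
Slice 4: Δl = 2.0/cos26.8° = 2.241 m; N'_4 = 97·cos26.8° − 4·2.241 = 77.6; c'Δl = 1.57; W sinα = 43.7
Slice 5: Δl = 2.4/cos42.5° = 3.255 m; N'_5 = 54·cos42.5° − 9·3.255 = 10.5; c'Δl = 2.28; W sinα = 36.5
Σc'Δl = 8.3 kN/m; ΣN' = 239.8 kN/m; ΣW sinα = 107.1 kN/m
Resisting = 8.3 + 239.8·tan34.6° = 8.3 + 165.4 = 173.6 kN/m
FS = 173.6 / 107.1 = 1.621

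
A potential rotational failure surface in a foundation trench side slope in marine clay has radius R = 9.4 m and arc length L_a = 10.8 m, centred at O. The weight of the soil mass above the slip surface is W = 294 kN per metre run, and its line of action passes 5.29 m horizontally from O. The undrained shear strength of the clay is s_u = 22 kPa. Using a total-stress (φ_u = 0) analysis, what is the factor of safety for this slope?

Taking moments about the centre O, the resisting moment is provided by the undrained shear strength acting along the arc:
M_R = s_u·L_a·R = 22·10.80·9.4 = 2233.4 kN·m/m
M_D = W·d = 294·5.29 = 1555.3 kN·m/m
FS = M_R / M_D = 2233.4 / 1555.3 = 1.436

FS = 1.44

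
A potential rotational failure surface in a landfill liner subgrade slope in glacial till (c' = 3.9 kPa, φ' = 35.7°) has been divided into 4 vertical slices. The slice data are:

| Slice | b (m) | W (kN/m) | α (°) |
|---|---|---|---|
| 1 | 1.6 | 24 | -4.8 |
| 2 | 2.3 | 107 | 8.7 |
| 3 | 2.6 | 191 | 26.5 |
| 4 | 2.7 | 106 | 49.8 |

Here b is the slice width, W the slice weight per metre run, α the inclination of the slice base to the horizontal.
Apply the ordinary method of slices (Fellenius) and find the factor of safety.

FS = 1.71

Ordinary method of slices: FS = Σ[c'·Δl_i + (W_i cosα_i)·tanφ'] / Σ W_i sinα_i, with Δl_i = b_i / cosα_i.
Slice 1: Δl = 1.6/cos(-4.8°) = 1.606 m; N'_1 = 24·cos(-4.8°) = 23.9; c'Δl = 6.26; W sinα = -2.0
Slice 2: Δl = 2.3/cos8.7° = 2.327 m; N'_2 = 107·cos8.7° = 105.8; c'Δl = 9.07; W sinα = 16.2
Slice 3: Δl = 2.6/cos26.5° = 2.905 m; N'_3 = 191·cos26.5° = 170.9; c'Δl = 11.33; W sinα = 85.2
Slice 4: Δl = 2.7/cos49.8° = 4.183 m; N'_4 = 106·cos49.8° = 68.4; c'Δl = 16.31; W sinα = 81.0
Σc'Δl = 43.0 kN/m; ΣN' = 369.0 kN/m; ΣW sinα = 180.4 kN/m
Resisting = 43.0 + 369.0·tan35.7° = 43.0 + 265.2 = 308.2 kN/m
FS = 308.2 / 180.4 = 1.709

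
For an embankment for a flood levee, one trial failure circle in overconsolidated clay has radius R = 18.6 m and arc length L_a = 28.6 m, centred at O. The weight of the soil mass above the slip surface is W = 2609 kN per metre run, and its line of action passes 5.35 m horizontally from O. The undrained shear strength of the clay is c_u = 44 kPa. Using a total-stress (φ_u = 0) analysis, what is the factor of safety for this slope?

FS = 1.68

Taking moments about the centre O, the resisting moment is provided by the undrained shear strength acting along the arc:
M_R = c_u·L_a·R = 44·28.60·18.6 = 23406.2 kN·m/m
M_D = W·d = 2609·5.35 = 13958.1 kN·m/m
FS = M_R / M_D = 23406.2 / 13958.1 = 1.677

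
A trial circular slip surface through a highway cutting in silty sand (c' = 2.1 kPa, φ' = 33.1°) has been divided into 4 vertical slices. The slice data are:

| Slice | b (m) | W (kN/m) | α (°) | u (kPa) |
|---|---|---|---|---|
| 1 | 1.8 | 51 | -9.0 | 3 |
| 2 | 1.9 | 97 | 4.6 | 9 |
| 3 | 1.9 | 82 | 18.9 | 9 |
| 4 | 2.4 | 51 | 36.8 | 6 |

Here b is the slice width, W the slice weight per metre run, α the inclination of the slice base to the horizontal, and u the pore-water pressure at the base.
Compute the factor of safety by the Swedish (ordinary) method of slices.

Ordinary method of slices: FS = Σ[c'·Δl_i + (W_i cosα_i − u_i·Δl_i)·tanφ'] / Σ W_i sinα_i, with Δl_i = b_i / cosα_i.
Slice 1: Δl = 1.8/cos(-9.0°) = 1.822 m; N'_1 = 51·cos(-9.0°) − 3·1.822 = 44.9; c'Δl = 3.83; W sinα = -8.0
Slice 2: Δl = 1.9/cos4.6° = 1.906 m; N'_2 = 97·cos4.6° − 9·1.906 = 79.5; c'Δl = 4.00; W sinα = 7.8
Slice 3: Δl = 1.9/cos18.9° = 2.008 m; N'_3 = 82·cos18.9° − 9·2.008 = 59.5; c'Δl = 4.22; W sinα = 26.6
Slice 4: Δl = 2.4/cos36.8° = 2.997 m; N'_4 = 51·cos36.8° − 6·2.997 = 22.9; c'Δl = 6.29; W sinα = 30.6
Σc'Δl = 18.3 kN/m; ΣN' = 206.8 kN/m; ΣW sinα = 56.9 kN/m
Resisting = 18.3 + 206.8·tan33.1° = 18.3 + 134.8 = 153.1 kN/m
FS = 153.1 / 56.9 = 2.691

FS = 2.69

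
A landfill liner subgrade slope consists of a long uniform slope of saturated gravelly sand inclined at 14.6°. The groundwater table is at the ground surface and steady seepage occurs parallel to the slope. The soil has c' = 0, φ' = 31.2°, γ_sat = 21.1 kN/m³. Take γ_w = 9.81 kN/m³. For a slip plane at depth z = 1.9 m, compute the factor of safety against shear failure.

FS = 1.24

With seepage parallel to the slope and the water table at the surface, the effective normal stress on the slip plane uses the buoyant unit weight γ' = γ_sat − γ_w while the driving shear stress uses γ_sat:
FS = [c' + γ' z cos²β tanφ'] / [γ_sat z sinβ cosβ]
(For c' = 0 this reduces to FS = (γ'/γ_sat)·tanφ'/tanβ.)
γ' = 21.1 − 9.81 = 11.29 kN/m³
Numerator = 0.0 + 11.29·1.9·cos²14.6°·tan31.2° = 0.0 + 11.29·1.9·0.9365·0.6056 = 12.166 kPa
Denominator = 21.1·1.9·sin14.6°·cos14.6° = 21.1·1.9·0.2521·0.9677 = 9.779 kPa
FS = 12.166 / 9.779 = 1.244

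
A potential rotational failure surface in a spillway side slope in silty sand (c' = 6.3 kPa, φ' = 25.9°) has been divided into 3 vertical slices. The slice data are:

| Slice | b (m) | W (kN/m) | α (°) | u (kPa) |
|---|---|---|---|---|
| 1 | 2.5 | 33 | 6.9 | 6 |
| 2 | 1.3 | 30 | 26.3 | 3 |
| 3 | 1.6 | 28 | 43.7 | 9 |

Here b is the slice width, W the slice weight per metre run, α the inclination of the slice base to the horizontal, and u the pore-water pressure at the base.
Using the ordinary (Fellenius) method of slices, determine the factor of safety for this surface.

Ordinary method of slices: FS = Σ[c'·Δl_i + (W_i cosα_i − u_i·Δl_i)·tanφ'] / Σ W_i sinα_i, with Δl_i = b_i / cosα_i.
Slice 1: Δl = 2.5/cos6.9° = 2.518 m; N'_1 = 33·cos6.9° − 6·2.518 = 17.7; c'Δl = 15.86; W sinα = 4.0
Slice 2: Δl = 1.3/cos26.3° = 1.450 m; N'_2 = 30·cos26.3° − 3·1.450 = 22.5; c'Δl = 9.14; W sinα = 13.3
Slice 3: Δl = 1.6/cos43.7° = 2.213 m; N'_3 = 28·cos43.7° − 9·2.213 = 0.3; c'Δl = 13.94; W sinα = 19.3
Σc'Δl = 38.9 kN/m; ΣN' = 40.5 kN/m; ΣW sinα = 36.6 kN/m
Resisting = 38.9 + 40.5·tan25.9° = 38.9 + 19.7 = 58.6 kN/m
FS = 58.6 / 36.6 = 1.602

FS = 1.60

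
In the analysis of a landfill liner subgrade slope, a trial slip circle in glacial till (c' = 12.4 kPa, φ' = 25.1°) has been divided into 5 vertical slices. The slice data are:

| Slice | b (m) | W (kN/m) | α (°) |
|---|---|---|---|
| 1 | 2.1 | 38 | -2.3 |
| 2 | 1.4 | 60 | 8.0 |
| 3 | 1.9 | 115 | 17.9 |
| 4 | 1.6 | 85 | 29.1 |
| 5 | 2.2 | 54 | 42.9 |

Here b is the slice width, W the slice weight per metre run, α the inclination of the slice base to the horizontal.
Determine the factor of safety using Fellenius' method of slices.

FS = 2.32

Ordinary method of slices: FS = Σ[c'·Δl_i + (W_i cosα_i)·tanφ'] / Σ W_i sinα_i, with Δl_i = b_i / cosα_i.
Slice 1: Δl = 2.1/cos(-2.3°) = 2.102 m; N'_1 = 38·cos(-2.3°) = 38.0; c'Δl = 26.06; W sinα = -1.5
Slice 2: Δl = 1.4/cos8.0° = 1.414 m; N'_2 = 60·cos8.0° = 59.4; c'Δl = 17.53; W sinα = 8.4
Slice 3: Δl = 1.9/cos17.9° = 1.997 m; N'_3 = 115·cos17.9° = 109.4; c'Δl = 24.76; W sinα = 35.3
Slice 4: Δl = 1.6/cos29.1° = 1.831 m; N'_4 = 85·cos29.1° = 74.3; c'Δl = 22.71; W sinα = 41.3
Slice 5: Δl = 2.2/cos42.9° = 3.003 m; N'_5 = 54·cos42.9° = 39.6; c'Δl = 37.24; W sinα = 36.8
Σc'Δl = 128.3 kN/m; ΣN' = 320.6 kN/m; ΣW sinα = 120.3 kN/m
Resisting = 128.3 + 320.6·tan25.1° = 128.3 + 150.2 = 278.5 kN/m
FS = 278.5 / 120.3 = 2.316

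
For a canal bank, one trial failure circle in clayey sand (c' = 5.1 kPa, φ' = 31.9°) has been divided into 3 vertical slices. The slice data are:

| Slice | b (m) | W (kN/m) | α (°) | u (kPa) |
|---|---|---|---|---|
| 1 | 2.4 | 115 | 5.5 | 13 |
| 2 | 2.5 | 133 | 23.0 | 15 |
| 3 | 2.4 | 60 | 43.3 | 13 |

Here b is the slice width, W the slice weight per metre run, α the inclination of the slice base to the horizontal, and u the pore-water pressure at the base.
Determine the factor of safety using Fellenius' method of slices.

Ordinary method of slices: FS = Σ[c'·Δl_i + (W_i cosα_i − u_i·Δl_i)·tanφ'] / Σ W_i sinα_i, with Δl_i = b_i / cosα_i.
Slice 1: Δl = 2.4/cos5.5° = 2.411 m; N'_1 = 115·cos5.5° − 13·2.411 = 83.1; c'Δl = 12.30; W sinα = 11.0
Slice 2: Δl = 2.5/cos23.0° = 2.716 m; N'_2 = 133·cos23.0° − 15·2.716 = 81.7; c'Δl = 13.85; W sinα = 52.0
Slice 3: Δl = 2.4/cos43.3° = 3.298 m; N'_3 = 60·cos43.3° − 13·3.298 = 0.8; c'Δl = 16.82; W sinα = 41.1
Σc'Δl = 43.0 kN/m; ΣN' = 165.6 kN/m; ΣW sinα = 104.1 kN/m
Resisting = 43.0 + 165.6·tan31.9° = 43.0 + 103.1 = 146.0 kN/m
FS = 146.0 / 104.1 = 1.402

FS = 1.40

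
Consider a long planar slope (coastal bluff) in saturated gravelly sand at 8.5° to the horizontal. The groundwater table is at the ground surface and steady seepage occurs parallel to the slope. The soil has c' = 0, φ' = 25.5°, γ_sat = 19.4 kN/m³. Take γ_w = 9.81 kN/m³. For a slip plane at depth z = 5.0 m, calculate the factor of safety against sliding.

FS = 1.58

With seepage parallel to the slope and the water table at the surface, the effective normal stress on the slip plane uses the buoyant unit weight γ' = γ_sat − γ_w while the driving shear stress uses γ_sat:
FS = [c' + γ' z cos²β tanφ'] / [γ_sat z sinβ cosβ]
(For c' = 0 this reduces to FS = (γ'/γ_sat)·tanφ'/tanβ.)
γ' = 19.4 − 9.81 = 9.59 kN/m³
Numerator = 0.0 + 9.59·5.0·cos²8.5°·tan25.5° = 0.0 + 9.59·5.0·0.9782·0.4770 = 22.371 kPa
Denominator = 19.4·5.0·sin8.5°·cos8.5° = 19.4·5.0·0.1478·0.9890 = 14.180 kPa
FS = 22.371 / 14.180 = 1.578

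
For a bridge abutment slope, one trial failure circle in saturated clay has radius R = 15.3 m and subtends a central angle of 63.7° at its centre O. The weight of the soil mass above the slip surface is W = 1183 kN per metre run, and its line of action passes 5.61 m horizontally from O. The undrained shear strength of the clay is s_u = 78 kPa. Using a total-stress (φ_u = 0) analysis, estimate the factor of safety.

Taking moments about the centre O, the resisting moment is provided by the undrained shear strength acting along the arc:
Arc length L_a = R·θ = 15.3·(63.7°·π/180) = 15.3·1.1118 = 17.01 m
M_R = s_u·L_a·R = 78·17.01·15.3 = 20299.9 kN·m/m
M_D = W·d = 1183·5.61 = 6636.6 kN·m/m
FS = M_R / M_D = 20299.9 / 6636.6 = 3.059

FS = 3.06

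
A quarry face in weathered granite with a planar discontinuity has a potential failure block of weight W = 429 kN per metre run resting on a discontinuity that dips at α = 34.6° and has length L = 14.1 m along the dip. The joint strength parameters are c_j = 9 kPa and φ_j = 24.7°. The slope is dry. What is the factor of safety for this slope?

FS = 1.19

Resolving the block weight along and normal to the plane and applying the Mohr–Coulomb strength on the joint:
N' = W cosα = 429·cos34.6° = 353.1 kN/m
Driving force T = W sinα = 429·sin34.6° = 243.6 kN/m
Resisting force R = c_j·L + N'·tanφ_j = 9·14.1 + 353.1·tan24.7° = 126.9 + 162.4 = 289.3 kN/m
FS = R / T = 289.3 / 243.6 = 1.188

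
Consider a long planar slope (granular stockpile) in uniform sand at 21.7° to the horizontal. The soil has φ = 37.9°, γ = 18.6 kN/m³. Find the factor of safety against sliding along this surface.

For a dry cohesionless infinite slope the factor of safety is FS = tanφ / tanβ.
FS = tan37.9° / tan21.7° = 0.7785 / 0.3979 = 1.956

FS = 1.96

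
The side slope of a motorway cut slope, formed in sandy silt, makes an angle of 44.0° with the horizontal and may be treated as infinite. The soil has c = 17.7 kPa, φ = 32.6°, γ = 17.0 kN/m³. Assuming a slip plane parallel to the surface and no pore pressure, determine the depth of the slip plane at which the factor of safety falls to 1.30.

z = 3.27 m

Setting FS = 1.30 in FS = [c + γz cos²β tanφ] / [γz sinβ cosβ] and solving for z:
z = c / [γ cosβ (FS·sinβ − cosβ·tanφ)]
  = 17.7 / [17.0·cos44.0°·(1.30·sin44.0° − cos44.0°·tan32.6°)]
  = 17.7 / [17.0·0.7193·(1.30·0.6947 − 0.7193·0.6395)]
  = 17.7 / 5.4176 = 3.267 m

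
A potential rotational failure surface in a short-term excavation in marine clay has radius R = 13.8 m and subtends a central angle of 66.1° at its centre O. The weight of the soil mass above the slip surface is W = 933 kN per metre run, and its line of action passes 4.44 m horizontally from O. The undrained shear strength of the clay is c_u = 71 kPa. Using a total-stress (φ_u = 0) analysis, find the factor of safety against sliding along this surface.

FS = 3.77

Taking moments about the centre O, the resisting moment is provided by the undrained shear strength acting along the arc:
Arc length L_a = R·θ = 13.8·(66.1°·π/180) = 13.8·1.1537 = 15.92 m
M_R = c_u·L_a·R = 71·15.92·13.8 = 15598.9 kN·m/m
M_D = W·d = 933·4.44 = 4142.5 kN·m/m
FS = M_R / M_D = 15598.9 / 4142.5 = 3.766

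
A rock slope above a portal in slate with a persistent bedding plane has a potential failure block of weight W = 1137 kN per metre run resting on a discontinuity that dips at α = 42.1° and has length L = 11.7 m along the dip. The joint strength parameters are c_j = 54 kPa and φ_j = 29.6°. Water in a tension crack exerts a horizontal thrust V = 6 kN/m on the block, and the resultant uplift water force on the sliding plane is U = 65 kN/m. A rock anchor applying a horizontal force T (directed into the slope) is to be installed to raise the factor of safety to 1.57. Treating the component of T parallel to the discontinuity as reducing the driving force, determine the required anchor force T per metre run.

Resolving forces along and normal to the sliding plane, with the horizontal anchor force T adding T·sinα to the effective normal force and T·cosα acting up the plane against the driving force:
FS = [c_jL + (W cosα − U − V sinα + T sinα) tanφ_j] / [W sinα + V cosα − T cosα]
Without the anchor: N' = 774.6 kN/m, driving T_d = 766.7 kN/m, resisting R = 54·11.7 + 774.6·tan29.6° = 1071.8 kN/m, FS = 1.40.
Setting FS = 1.57 and solving for T:
1.57·(766.7 − T cos42.1°) = 1071.8 + T sin42.1°·tan29.6°
T·(sin42.1°·tan29.6° + 1.57·cos42.1°) = 1.57·766.7 − 1071.8
T·(0.6704·0.5681 + 1.57·0.7420) = 1203.8 − 1071.8 = 131.9
T·1.5458 = 131.9
T = 85.3 kN/m

T = 85 kN/m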